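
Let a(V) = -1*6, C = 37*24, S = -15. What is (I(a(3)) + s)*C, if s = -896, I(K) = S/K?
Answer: -793428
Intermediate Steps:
C = 888
a(V) = -6
I(K) = -15/K
(I(a(3)) + s)*C = (-15/(-6) - 896)*888 = (-15*(-⅙) - 896)*888 = (5/2 - 896)*888 = -1787/2*888 = -793428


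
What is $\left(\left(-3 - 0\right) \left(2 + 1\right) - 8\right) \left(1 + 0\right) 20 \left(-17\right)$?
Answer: $5780$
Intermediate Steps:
$\left(\left(-3 - 0\right) \left(2 + 1\right) - 8\right) \left(1 + 0\right) 20 \left(-17\right) = \left(\left(-3 + 0\right) 3 - 8\right) 1 \cdot 20 \left(-17\right) = \left(\left(-3\right) 3 - 8\right) 1 \cdot 20 \left(-17\right) = \left(-9 - 8\right) 1 \cdot 20 \left(-17\right) = \left(-17\right) 1 \cdot 20 \left(-17\right) = \left(-17\right) 20 \left(-17\right) = \left(-340\right) \left(-17\right) = 5780$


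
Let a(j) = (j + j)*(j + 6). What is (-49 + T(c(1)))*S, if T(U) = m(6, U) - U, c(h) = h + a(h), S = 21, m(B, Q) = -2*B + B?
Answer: -1470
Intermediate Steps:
m(B, Q) = -B
a(j) = 2*j*(6 + j) (a(j) = (2*j)*(6 + j) = 2*j*(6 + j))
c(h) = h + 2*h*(6 + h)
T(U) = -6 - U (T(U) = -1*6 - U = -6 - U)
(-49 + T(c(1)))*S = (-49 + (-6 - (13 + 2*1)))*21 = (-49 + (-6 - (13 + 2)))*21 = (-49 + (-6 - 15))*21 = (-49 - 21)*21 = -70*21 = -1470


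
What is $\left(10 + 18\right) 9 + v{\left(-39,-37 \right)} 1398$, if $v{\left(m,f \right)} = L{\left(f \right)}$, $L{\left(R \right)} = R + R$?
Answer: $-103200$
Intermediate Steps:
$L{\left(R \right)} = 2 R$
$v{\left(m,f \right)} = 2 f$
$\left(10 + 18\right) 9 + v{\left(-39,-37 \right)} 1398 = \left(10 + 18\right) 9 + 2 \left(-37\right) 1398 = 28 \cdot 9 - 103452 = 252 - 103452 = -103200$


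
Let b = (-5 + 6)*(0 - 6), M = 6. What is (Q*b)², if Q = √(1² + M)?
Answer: 252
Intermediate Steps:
b = -6 (b = 1*(-6) = -6)
Q = √7 (Q = √(1² + 6) = √(1 + 6) = √7 ≈ 2.6458)
(Q*b)² = (√7*(-6))² = (-6*√7)² = 252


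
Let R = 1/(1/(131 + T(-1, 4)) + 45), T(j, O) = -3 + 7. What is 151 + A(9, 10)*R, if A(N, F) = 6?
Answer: 459143/3038 ≈ 151.13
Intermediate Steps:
T(j, O) = 4
R = 135/6076 (R = 1/(1/(131 + 4) + 45) = 1/(1/135 + 45) = 1/(6076/135) = 135/6076 ≈ 0.022219)
151 + A(9, 10)*R = 151 + 6*(135/6076) = 151 + 405/3038 = 459143/3038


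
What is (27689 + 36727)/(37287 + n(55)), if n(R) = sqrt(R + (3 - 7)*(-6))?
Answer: 1200939696/695160145 - 32208*sqrt(79)/695160145 ≈ 1.7272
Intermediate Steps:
n(R) = sqrt(24 + R) (n(R) = sqrt(R - 4*(-6)) = sqrt(R + 24) = sqrt(24 + R))
(27689 + 36727)/(37287 + n(55)) = (27689 + 36727)/(37287 + sqrt(24 + 55)) = 64416/(37287 + sqrt(79))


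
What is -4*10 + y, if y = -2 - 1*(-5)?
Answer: -37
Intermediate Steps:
y = 3 (y = -2 + 5 = 3)
-4*10 + y = -4*10 + 3 = -40 + 3 = -37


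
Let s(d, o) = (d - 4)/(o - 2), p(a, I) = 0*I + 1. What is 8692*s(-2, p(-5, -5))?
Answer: 52152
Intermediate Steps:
p(a, I) = 1 (p(a, I) = 0 + 1 = 1)
s(d, o) = (-4 + d)/(-2 + o)
8692*s(-2, p(-5, -5)) = 8692*((-4 - 2)/(-2 + 1)) = 8692*(-6/(-1)) = 8692*(-1*(-6)) = 8692*6 = 52152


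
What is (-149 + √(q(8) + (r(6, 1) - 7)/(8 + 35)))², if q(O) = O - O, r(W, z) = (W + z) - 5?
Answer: (6407 - I*√215)²/1849 ≈ 22201.0 - 101.62*I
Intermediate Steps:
r(W, z) = -5 + W + z
q(O) = 0
(-149 + √(q(8) + (r(6, 1) - 7)/(8 + 35)))² = (-149 + √(0 + ((-5 + 6 + 1) - 7)/(8 + 35)))² = (-149 + √(0 + (2 - 7)/43))² = (-149 + √(0 - 5*1/43))² = (-149 + √(0 - 5/43))² = (-149 + √(-5/43))² = (-149 + I*√215/43)²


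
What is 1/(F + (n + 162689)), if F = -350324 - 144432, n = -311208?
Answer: -1/643275 ≈ -1.5545e-6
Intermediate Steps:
F = -494756
1/(F + (n + 162689)) = 1/(-494756 + (-311208 + 162689)) = 1/(-494756 - 148519) = 1/(-643275) = -1/643275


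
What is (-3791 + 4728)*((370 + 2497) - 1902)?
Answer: 904205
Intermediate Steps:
(-3791 + 4728)*((370 + 2497) - 1902) = 937*(2867 - 1902) = 937*965 = 904205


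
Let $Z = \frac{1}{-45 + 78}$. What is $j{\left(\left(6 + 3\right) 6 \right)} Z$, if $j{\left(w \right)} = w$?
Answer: $\frac{18}{11} \approx 1.6364$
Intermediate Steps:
$Z = \frac{1}{33} \approx 0.030303$
$j{\left(\left(6 + 3\right) 6 \right)} Z = \left(6 + 3\right) 6 \cdot \frac{1}{33} = 9 \cdot 6 \cdot \frac{1}{33} = 54 \cdot \frac{1}{33} = \frac{18}{11}$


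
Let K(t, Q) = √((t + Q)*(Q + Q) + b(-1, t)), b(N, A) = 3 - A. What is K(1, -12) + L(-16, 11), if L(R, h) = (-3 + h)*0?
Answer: √266 ≈ 16.310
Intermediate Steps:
K(t, Q) = √(3 - t + 2*Q*(Q + t)) (K(t, Q) = √((t + Q)*(Q + Q) + (3 - t)) = √((Q + t)*(2*Q) + (3 - t)) = √(2*Q*(Q + t) + (3 - t)) = √(3 - t + 2*Q*(Q + t)))
L(R, h) = 0
K(1, -12) + L(-16, 11) = √(3 - 1*1 + 2*(-12)² + 2*(-12)*1) + 0 = √(3 - 1 + 2*144 - 24) + 0 = √(3 - 1 + 288 - 24) + 0 = √266 + 0 = √266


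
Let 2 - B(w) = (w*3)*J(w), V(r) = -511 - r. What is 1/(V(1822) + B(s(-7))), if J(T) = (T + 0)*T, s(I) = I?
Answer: -1/1302 ≈ -0.00076805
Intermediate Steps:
J(T) = T² (J(T) = T*T = T²)
B(w) = 2 - 3*w³ (B(w) = 2 - w*3*w² = 2 - 3*w*w² = 2 - 3*w³)
1/(V(1822) + B(s(-7))) = 1/((-511 - 1*1822) + (2 - 3*(-7)³)) = 1/((-511 - 1822) + (2 - 3*(-343))) = 1/(-2333 + (2 + 1029)) = 1/(-2333 + 1031) = 1/(-1302) = -1/1302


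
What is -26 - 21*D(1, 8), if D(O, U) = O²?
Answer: -47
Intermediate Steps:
-26 - 21*D(1, 8) = -26 - 21*1² = -26 - 21*1 = -26 - 21 = -47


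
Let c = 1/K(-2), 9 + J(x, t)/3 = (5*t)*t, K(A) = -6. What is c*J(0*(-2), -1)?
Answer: 2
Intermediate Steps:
J(x, t) = -27 + 15*t**2 (J(x, t) = -27 + 3*((5*t)*t) = -27 + 3*(5*t**2) = -27 + 15*t**2)
c = -1/6 (c = 1/(-6) = -1/6 ≈ -0.16667)
c*J(0*(-2), -1) = -(-27 + 15*(-1)**2)/6 = -(-27 + 15*1)/6 = -(-27 + 15)/6 = -1/6*(-12) = 2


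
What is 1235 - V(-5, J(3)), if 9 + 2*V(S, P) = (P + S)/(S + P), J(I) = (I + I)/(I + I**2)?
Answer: 1239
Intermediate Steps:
J(I) = 2*I/(I + I**2) (J(I) = (2*I)/(I + I**2) = 2*I/(I + I**2))
V(S, P) = -4 (V(S, P) = -9/2 + ((P + S)/(S + P))/2 = -9/2 + ((P + S)/(P + S))/2 = -9/2 + (1/2)*1 = -9/2 + 1/2 = -4)
1235 - V(-5, J(3)) = 1235 - 1*(-4) = 1235 + 4 = 1239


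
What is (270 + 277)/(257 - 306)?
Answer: -547/49 ≈ -11.163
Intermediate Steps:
(270 + 277)/(257 - 306) = 547/(-49) = 547*(-1/49) = -547/49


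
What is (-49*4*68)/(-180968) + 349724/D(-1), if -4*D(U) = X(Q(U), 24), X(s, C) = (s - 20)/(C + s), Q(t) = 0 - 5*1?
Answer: 601244143554/565525 ≈ 1.0632e+6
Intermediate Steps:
Q(t) = -5 (Q(t) = 0 - 5 = -5)
X(s, C) = (-20 + s)/(C + s)
D(U) = 25/76 (D(U) = -(-20 - 5)/(4*(24 - 5)) = -(-25)/(4*19) = -(-25)/76 = -1/4*(-25/19) = 25/76)
(-49*4*68)/(-180968) + 349724/D(-1) = (-49*4*68)/(-180968) + 349724/(25/76) = -196*68*(-1/180968) + 349724*(76/25) = -13328*(-1/180968) + 26579024/25 = 1666/22621 + 26579024/25 = 601244143554/565525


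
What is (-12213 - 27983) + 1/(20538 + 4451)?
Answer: -1004457843/24989 ≈ -40196.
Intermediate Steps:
(-12213 - 27983) + 1/(20538 + 4451) = -40196 + 1/24989 = -1004457843/24989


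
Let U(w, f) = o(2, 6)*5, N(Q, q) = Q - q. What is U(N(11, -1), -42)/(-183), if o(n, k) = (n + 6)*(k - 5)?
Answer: -40/183 ≈ -0.21858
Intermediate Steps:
o(n, k) = (-5 + k)*(6 + n) (o(n, k) = (6 + n)*(-5 + k) = (-5 + k)*(6 + n))
U(w, f) = 40 (U(w, f) = (-30 - 5*2 + 6*6 + 6*2)*5 = (-30 - 10 + 36 + 12)*5 = 8*5 = 40)
U(N(11, -1), -42)/(-183) = 40/(-183) = 40*(-1/183) = -40/183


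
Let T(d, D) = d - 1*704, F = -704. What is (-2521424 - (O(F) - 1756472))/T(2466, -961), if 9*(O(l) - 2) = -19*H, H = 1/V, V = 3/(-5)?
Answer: -20653853/47574 ≈ -434.14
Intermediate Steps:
V = -3/5 (V = 3*(-1/5) = -3/5 ≈ -0.60000)
T(d, D) = -704 + d (T(d, D) = d - 704 = -704 + d)
H = -5/3 (H = 1/(-3/5) = -5/3 ≈ -1.6667)
O(l) = 149/27 (O(l) = 2 + (-19*(-5/3))/9 = 2 + (1/9)*(95/3) = 2 + 95/27 = 149/27)
(-2521424 - (O(F) - 1756472))/T(2466, -961) = (-2521424 - (149/27 - 1756472))/(-704 + 2466) = (-2521424 - 1*(-47424595/27))/1762 = (-2521424 + 47424595/27)*(1/1762) = -20653853/27*1/1762 = -20653853/47574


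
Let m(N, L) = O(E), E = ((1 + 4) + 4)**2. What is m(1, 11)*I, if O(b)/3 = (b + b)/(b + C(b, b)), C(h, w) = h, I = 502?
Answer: 1506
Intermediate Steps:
E = 81 (E = (5 + 4)**2 = 9**2 = 81)
O(b) = 3 (O(b) = 3*((b + b)/(b + b)) = 3*((2*b)/((2*b))) = 3*((2*b)*(1/(2*b))) = 3*1 = 3)
m(N, L) = 3
m(1, 11)*I = 3*502 = 1506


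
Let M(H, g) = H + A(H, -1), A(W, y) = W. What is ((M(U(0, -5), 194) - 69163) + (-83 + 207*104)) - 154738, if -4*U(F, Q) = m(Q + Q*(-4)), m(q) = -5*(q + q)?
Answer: -202381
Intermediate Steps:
m(q) = -10*q
U(F, Q) = -15*Q/2 (U(F, Q) = -(-5)*(Q + Q*(-4))/2 = -(-5)*(Q - 4*Q)/2 = -(-5)*(-3*Q)/2 = -15*Q/2)
M(H, g) = 2*H (M(H, g) = H + H = 2*H)
((M(U(0, -5), 194) - 69163) + (-83 + 207*104)) - 154738 = ((2*(-15/2*(-5)) - 69163) + (-83 + 207*104)) - 154738 = ((2*(75/2) - 69163) + (-83 + 21528)) - 154738 = ((75 - 69163) + 21445) - 154738 = (-69088 + 21445) - 154738 = -47643 - 154738 = -202381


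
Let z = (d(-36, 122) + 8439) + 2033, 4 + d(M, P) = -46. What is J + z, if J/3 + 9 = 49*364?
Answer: 63903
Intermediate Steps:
J = 53481 (J = -27 + 3*(49*364) = -27 + 3*17836 = -27 + 53508 = 53481)
d(M, P) = -50 (d(M, P) = -4 - 46 = -50)
z = 10422 (z = (-50 + 8439) + 2033 = 8389 + 2033 = 10422)
J + z = 53481 + 10422 = 63903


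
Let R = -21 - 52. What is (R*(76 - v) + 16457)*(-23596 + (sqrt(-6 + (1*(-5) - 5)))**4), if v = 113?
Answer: -447147720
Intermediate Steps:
R = -73
(R*(76 - v) + 16457)*(-23596 + (sqrt(-6 + (1*(-5) - 5)))**4) = (-73*(76 - 1*113) + 16457)*(-23596 + (sqrt(-6 + (1*(-5) - 5)))**4) = (-73*(76 - 113) + 16457)*(-23596 + (sqrt(-6 + (-5 - 5)))**4) = (-73*(-37) + 16457)*(-23596 + (sqrt(-6 - 10))**4) = (2701 + 16457)*(-23596 + (sqrt(-16))**4) = 19158*(-23596 + (4*I)**4) = 19158*(-23596 + 256) = 19158*(-23340) = -447147720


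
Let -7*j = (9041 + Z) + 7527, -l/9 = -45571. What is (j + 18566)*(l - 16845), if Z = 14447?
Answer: 38915261418/7 ≈ 5.5593e+9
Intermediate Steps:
l = 410139 (l = -9*(-45571) = 410139)
j = -31015/7 (j = -((9041 + 14447) + 7527)/7 = -(23488 + 7527)/7 = -1/7*31015 = -31015/7 ≈ -4430.7)
(j + 18566)*(l - 16845) = (-31015/7 + 18566)*(410139 - 16845) = (98947/7)*393294 = 38915261418/7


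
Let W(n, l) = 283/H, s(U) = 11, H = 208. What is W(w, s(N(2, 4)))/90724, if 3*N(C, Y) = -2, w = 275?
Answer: 283/18870592 ≈ 1.4997e-5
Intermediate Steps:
N(C, Y) = -2/3 (N(C, Y) = (1/3)*(-2) = -2/3)
W(n, l) = 283/208
W(w, s(N(2, 4)))/90724 = (283/208)/90724 = (283/208)*(1/90724) = 283/18870592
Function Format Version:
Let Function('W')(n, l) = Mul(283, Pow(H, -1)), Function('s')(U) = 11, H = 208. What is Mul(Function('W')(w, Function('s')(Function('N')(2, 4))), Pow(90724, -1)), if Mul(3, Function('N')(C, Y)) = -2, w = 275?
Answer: Rational(283, 18870592) ≈ 1.4997e-5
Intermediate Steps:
Function('N')(C, Y) = Rational(-2, 3) (Function('N')(C, Y) = Mul(Rational(1, 3), -2) = Rational(-2, 3))
Function('W')(n, l) = Rational(283, 208) (Function('W')(n, l) = Mul(283, Pow(208, -1)) = Mul(283, Rational(1, 208)) = Rational(283, 208))
Mul(Function('W')(w, Function('s')(Function('N')(2, 4))), Pow(90724, -1)) = Mul(Rational(283, 208), Pow(90724, -1)) = Mul(Rational(283, 208), Rational(1, 90724)) = Rational(283, 18870592)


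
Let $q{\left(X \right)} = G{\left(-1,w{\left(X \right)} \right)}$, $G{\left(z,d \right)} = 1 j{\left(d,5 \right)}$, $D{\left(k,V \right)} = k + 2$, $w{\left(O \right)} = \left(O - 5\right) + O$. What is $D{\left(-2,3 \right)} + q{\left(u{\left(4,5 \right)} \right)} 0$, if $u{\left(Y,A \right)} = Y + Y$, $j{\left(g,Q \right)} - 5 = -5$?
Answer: $0$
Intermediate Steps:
$j{\left(g,Q \right)} = 0$ ($j{\left(g,Q \right)} = 5 - 5 = 0$)
$w{\left(O \right)} = -5 + 2 O$ ($w{\left(O \right)} = \left(-5 + O\right) + O = -5 + 2 O$)
$u{\left(Y,A \right)} = 2 Y$
$D{\left(k,V \right)} = 2 + k$
$G{\left(z,d \right)} = 0$ ($G{\left(z,d \right)} = 1 \cdot 0 = 0$)
$q{\left(X \right)} = 0$
$D{\left(-2,3 \right)} + q{\left(u{\left(4,5 \right)} \right)} 0 = \left(2 - 2\right) + 0 \cdot 0 = 0 + 0 = 0$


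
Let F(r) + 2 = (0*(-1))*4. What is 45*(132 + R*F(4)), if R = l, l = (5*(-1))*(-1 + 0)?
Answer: 5490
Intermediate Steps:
l = 5 (l = -5*(-1) = 5)
F(r) = -2 (F(r) = -2 + (0*(-1))*4 = -2 + 0*4 = -2 + 0 = -2)
R = 5
45*(132 + R*F(4)) = 45*(132 + 5*(-2)) = 45*(132 - 10) = 45*122 = 5490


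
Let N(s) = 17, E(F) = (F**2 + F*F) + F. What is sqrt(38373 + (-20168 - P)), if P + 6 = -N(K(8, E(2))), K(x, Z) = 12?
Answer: 14*sqrt(93) ≈ 135.01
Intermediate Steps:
E(F) = F + 2*F**2 (E(F) = (F**2 + F**2) + F = 2*F**2 + F = F + 2*F**2)
P = -23 (P = -6 - 1*17 = -6 - 17 = -23)
sqrt(38373 + (-20168 - P)) = sqrt(38373 + (-20168 - 1*(-23))) = sqrt(38373 + (-20168 + 23)) = sqrt(38373 - 20145) = sqrt(18228) = 14*sqrt(93)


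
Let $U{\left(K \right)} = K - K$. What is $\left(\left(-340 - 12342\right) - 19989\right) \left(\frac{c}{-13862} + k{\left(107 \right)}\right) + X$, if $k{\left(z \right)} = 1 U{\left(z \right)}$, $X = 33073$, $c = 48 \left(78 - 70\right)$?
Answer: $\frac{235501795}{6931} \approx 33978.0$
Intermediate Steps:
$U{\left(K \right)} = 0$
$c = 384$ ($c = 48 \cdot 8 = 384$)
$k{\left(z \right)} = 0$ ($k{\left(z \right)} = 1 \cdot 0 = 0$)
$\left(\left(-340 - 12342\right) - 19989\right) \left(\frac{c}{-13862} + k{\left(107 \right)}\right) + X = \left(\left(-340 - 12342\right) - 19989\right) \left(\frac{384}{-13862} + 0\right) + 33073 = \left(-12682 - 19989\right) \left(384 \left(- \frac{1}{13862}\right) + 0\right) + 33073 = - 32671 \left(- \frac{192}{6931} + 0\right) + 33073 = \left(-32671\right) \left(- \frac{192}{6931}\right) + 33073 = \frac{6272832}{6931} + 33073 = \frac{235501795}{6931}$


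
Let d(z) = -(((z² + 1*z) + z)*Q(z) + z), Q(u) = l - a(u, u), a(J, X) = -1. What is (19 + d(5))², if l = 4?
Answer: 25921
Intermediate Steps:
Q(u) = 5 (Q(u) = 4 - 1*(-1) = 4 + 1 = 5)
d(z) = -11*z - 5*z² (d(z) = -(((z² + 1*z) + z)*5 + z) = -(((z² + z) + z)*5 + z) = -(((z + z²) + z)*5 + z) = -((z² + 2*z)*5 + z) = -((5*z² + 10*z) + z) = -(5*z² + 11*z) = -11*z - 5*z²)
(19 + d(5))² = (19 - 1*5*(11 + 5*5))² = (19 - 1*5*(11 + 25))² = (19 - 1*5*36)² = (19 - 180)² = (-161)² = 25921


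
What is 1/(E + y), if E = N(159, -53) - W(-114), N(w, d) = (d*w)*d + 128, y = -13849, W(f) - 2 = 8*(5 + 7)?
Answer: 1/432812 ≈ 2.3105e-6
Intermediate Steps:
W(f) = 98 (W(f) = 2 + 8*(5 + 7) = 2 + 8*12 = 2 + 96 = 98)
N(w, d) = 128 + w*d² (N(w, d) = w*d² + 128 = 128 + w*d²)
E = 446661 (E = (128 + 159*(-53)²) - 1*98 = (128 + 159*2809) - 98 = (128 + 446631) - 98 = 446759 - 98 = 446661)
1/(E + y) = 1/(446661 - 13849) = 1/432812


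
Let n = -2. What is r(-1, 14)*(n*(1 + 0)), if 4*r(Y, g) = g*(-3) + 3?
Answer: 39/2 ≈ 19.500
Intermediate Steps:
r(Y, g) = ¾ - 3*g/4 (r(Y, g) = (g*(-3) + 3)/4 = (-3*g + 3)/4 = (3 - 3*g)/4 = ¾ - 3*g/4)
r(-1, 14)*(n*(1 + 0)) = (¾ - ¾*14)*(-2*(1 + 0)) = (¾ - 21/2)*(-2*1) = -39/4*(-2) = 39/2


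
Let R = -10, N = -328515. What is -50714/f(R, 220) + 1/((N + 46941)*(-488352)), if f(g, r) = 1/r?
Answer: -1534179121595619839/137507226048 ≈ -1.1157e+7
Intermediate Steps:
-50714/f(R, 220) + 1/((N + 46941)*(-488352)) = -50714/(1/220) + 1/((-328515 + 46941)*(-488352)) = -50714/1/220 - 1/488352/(-281574) = -50714*220 - 1/281574*(-1/488352) = -11157080 + 1/137507226048 = -1534179121595619839/137507226048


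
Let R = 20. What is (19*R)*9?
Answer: 3420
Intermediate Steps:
(19*R)*9 = (19*20)*9 = 380*9 = 3420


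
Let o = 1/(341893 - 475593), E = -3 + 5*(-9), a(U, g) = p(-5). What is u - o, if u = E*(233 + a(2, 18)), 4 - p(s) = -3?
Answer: -1540223999/133700 ≈ -11520.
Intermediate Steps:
p(s) = 7 (p(s) = 4 - 1*(-3) = 4 + 3 = 7)
a(U, g) = 7
E = -48 (E = -3 - 45 = -48)
u = -11520 (u = -48*(233 + 7) = -48*240 = -11520)
o = -1/133700 (o = 1/(-133700) = -1/133700 ≈ -7.4794e-6)
u - o = -11520 - 1*(-1/133700) = -11520 + 1/133700 = -1540223999/133700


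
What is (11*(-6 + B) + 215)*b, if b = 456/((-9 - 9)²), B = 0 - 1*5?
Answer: 3572/27 ≈ 132.30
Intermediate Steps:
B = -5 (B = 0 - 5 = -5)
b = 38/27 (b = 456/((-18)²) = 456/324 = 456*(1/324) = 38/27 ≈ 1.4074)
(11*(-6 + B) + 215)*b = (11*(-6 - 5) + 215)*(38/27) = (11*(-11) + 215)*(38/27) = (-121 + 215)*(38/27) = 94*(38/27) = 3572/27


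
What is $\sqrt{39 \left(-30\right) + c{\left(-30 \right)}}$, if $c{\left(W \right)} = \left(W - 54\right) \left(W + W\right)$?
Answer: $3 \sqrt{430} \approx 62.209$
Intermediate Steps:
$c{\left(W \right)} = 2 W \left(-54 + W\right)$ ($c{\left(W \right)} = \left(-54 + W\right) 2 W = 2 W \left(-54 + W\right)$)
$\sqrt{39 \left(-30\right) + c{\left(-30 \right)}} = \sqrt{39 \left(-30\right) + 2 \left(-30\right) \left(-54 - 30\right)} = \sqrt{-1170 + 2 \left(-30\right) \left(-84\right)} = \sqrt{-1170 + 5040} = \sqrt{3870} = 3 \sqrt{430}$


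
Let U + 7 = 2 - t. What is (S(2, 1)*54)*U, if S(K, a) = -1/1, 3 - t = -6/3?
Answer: 540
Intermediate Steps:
t = 5 (t = 3 - (-6)/3 = 3 - 1*(-2) = 3 + 2 = 5)
U = -10 (U = -7 + (2 - 1*5) = -7 + (2 - 5) = -7 - 3 = -10)
S(K, a) = -1 (S(K, a) = -1*1 = -1)
(S(2, 1)*54)*U = -1*54*(-10) = -54*(-10) = 540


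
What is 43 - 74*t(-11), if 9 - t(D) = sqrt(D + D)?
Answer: -623 + 74*I*sqrt(22) ≈ -623.0 + 347.09*I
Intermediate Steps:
t(D) = 9 - sqrt(2)*sqrt(D) (t(D) = 9 - sqrt(D + D) = 9 - sqrt(2*D) = 9 - sqrt(2)*sqrt(D))
43 - 74*t(-11) = 43 - 74*(9 - sqrt(2)*sqrt(-11)) = 43 - 74*(9 - sqrt(2)*I*sqrt(11)) = 43 - 74*(9 - I*sqrt(22)) = 43 + (-666 + 74*I*sqrt(22)) = -623 + 74*I*sqrt(22)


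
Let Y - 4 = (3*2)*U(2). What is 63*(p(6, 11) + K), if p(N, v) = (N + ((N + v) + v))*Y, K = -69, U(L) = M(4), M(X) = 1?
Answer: 17073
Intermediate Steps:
U(L) = 1
Y = 10 (Y = 4 + (3*2)*1 = 4 + 6*1 = 4 + 6 = 10)
p(N, v) = 20*N + 20*v (p(N, v) = (N + ((N + v) + v))*10 = (N + (N + 2*v))*10 = (2*N + 2*v)*10 = 20*N + 20*v)
63*(p(6, 11) + K) = 63*((20*6 + 20*11) - 69) = 63*((120 + 220) - 69) = 63*(340 - 69) = 63*271 = 17073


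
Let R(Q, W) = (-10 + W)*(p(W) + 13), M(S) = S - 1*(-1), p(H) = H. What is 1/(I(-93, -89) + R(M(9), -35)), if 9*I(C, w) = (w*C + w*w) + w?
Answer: 9/25019 ≈ 0.00035973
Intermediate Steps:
M(S) = 1 + S (M(S) = S + 1 = 1 + S)
I(C, w) = w/9 + w**2/9 + C*w/9 (I(C, w) = ((w*C + w*w) + w)/9 = ((C*w + w**2) + w)/9 = ((w**2 + C*w) + w)/9 = (w + w**2 + C*w)/9 = w/9 + w**2/9 + C*w/9)
R(Q, W) = (-10 + W)*(13 + W) (R(Q, W) = (-10 + W)*(W + 13) = (-10 + W)*(13 + W))
1/(I(-93, -89) + R(M(9), -35)) = 1/((1/9)*(-89)*(1 - 93 - 89) + (-130 + (-35)**2 + 3*(-35))) = 1/((1/9)*(-89)*(-181) + (-130 + 1225 - 105)) = 1/(16109/9 + 990) = 1/(25019/9) = 9/25019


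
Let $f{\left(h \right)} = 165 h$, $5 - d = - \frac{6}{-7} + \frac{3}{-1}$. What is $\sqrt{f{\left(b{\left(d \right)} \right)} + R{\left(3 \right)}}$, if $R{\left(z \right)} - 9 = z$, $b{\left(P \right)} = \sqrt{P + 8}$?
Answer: $\frac{\sqrt{588 + 1155 \sqrt{742}}}{7} \approx 25.575$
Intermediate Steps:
$d = \frac{50}{7}$ ($d = 5 - \left(- \frac{6}{-7} + \frac{3}{-1}\right) = 5 - \left(\left(-6\right) \left(- \frac{1}{7}\right) + 3 \left(-1\right)\right) = 5 - \left(\frac{6}{7} - 3\right) = 5 - - \frac{15}{7} = 5 + \frac{15}{7} = \frac{50}{7} \approx 7.1429$)
$b{\left(P \right)} = \sqrt{8 + P}$
$R{\left(z \right)} = 9 + z$
$\sqrt{f{\left(b{\left(d \right)} \right)} + R{\left(3 \right)}} = \sqrt{165 \sqrt{8 + \frac{50}{7}} + \left(9 + 3\right)} = \sqrt{165 \sqrt{\frac{106}{7}} + 12} = \sqrt{165 \frac{\sqrt{742}}{7} + 12} = \sqrt{\frac{165 \sqrt{742}}{7} + 12} = \sqrt{12 + \frac{165 \sqrt{742}}{7}}$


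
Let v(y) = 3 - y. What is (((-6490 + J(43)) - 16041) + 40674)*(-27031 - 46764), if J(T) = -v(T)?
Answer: -1341814485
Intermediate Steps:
J(T) = -3 + T (J(T) = -(3 - T) = -3 + T)
(((-6490 + J(43)) - 16041) + 40674)*(-27031 - 46764) = (((-6490 + (-3 + 43)) - 16041) + 40674)*(-27031 - 46764) = (((-6490 + 40) - 16041) + 40674)*(-73795) = ((-6450 - 16041) + 40674)*(-73795) = (-22491 + 40674)*(-73795) = 18183*(-73795) = -1341814485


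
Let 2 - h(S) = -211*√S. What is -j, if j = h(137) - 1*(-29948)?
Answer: -29950 - 211*√137 ≈ -32420.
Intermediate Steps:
h(S) = 2 + 211*√S (h(S) = 2 - (-211)*√S = 2 + 211*√S)
j = 29950 + 211*√137 (j = (2 + 211*√137) - 1*(-29948) = (2 + 211*√137) + 29948 = 29950 + 211*√137 ≈ 32420.)
-j = -(29950 + 211*√137) = -29950 - 211*√137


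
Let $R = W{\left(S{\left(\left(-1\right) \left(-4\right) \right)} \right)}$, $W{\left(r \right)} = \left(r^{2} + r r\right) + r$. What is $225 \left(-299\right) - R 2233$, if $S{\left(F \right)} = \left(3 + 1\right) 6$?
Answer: $-2693283$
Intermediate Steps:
$S{\left(F \right)} = 24$ ($S{\left(F \right)} = 4 \cdot 6 = 24$)
$W{\left(r \right)} = r + 2 r^{2}$ ($W{\left(r \right)} = \left(r^{2} + r^{2}\right) + r = 2 r^{2} + r = r + 2 r^{2}$)
$R = 1176$ ($R = 24 \left(1 + 2 \cdot 24\right) = 24 \left(1 + 48\right) = 24 \cdot 49 = 1176$)
$225 \left(-299\right) - R 2233 = 225 \left(-299\right) - 1176 \cdot 2233 = -67275 - 2626008 = -2693283$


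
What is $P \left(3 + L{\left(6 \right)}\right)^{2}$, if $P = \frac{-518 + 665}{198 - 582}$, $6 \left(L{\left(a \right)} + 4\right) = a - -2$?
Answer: $- \frac{49}{1152} \approx -0.042535$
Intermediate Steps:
$L{\left(a \right)} = - \frac{11}{3} + \frac{a}{6}$ ($L{\left(a \right)} = -4 + \frac{a - -2}{6} = -4 + \frac{a + 2}{6} = -4 + \frac{2 + a}{6} = -4 + \left(\frac{1}{3} + \frac{a}{6}\right) = - \frac{11}{3} + \frac{a}{6}$)
$P = - \frac{49}{128}$ ($P = \frac{147}{-384} = 147 \left(- \frac{1}{384}\right) = - \frac{49}{128} \approx -0.38281$)
$P \left(3 + L{\left(6 \right)}\right)^{2} = - \frac{49 \left(3 + \left(- \frac{11}{3} + \frac{1}{6} \cdot 6\right)\right)^{2}}{128} = - \frac{49 \left(3 + \left(- \frac{11}{3} + 1\right)\right)^{2}}{128} = - \frac{49 \left(3 - \frac{8}{3}\right)^{2}}{128} = - \frac{49}{128 \cdot 9} = \left(- \frac{49}{128}\right) \frac{1}{9} = - \frac{49}{1152}$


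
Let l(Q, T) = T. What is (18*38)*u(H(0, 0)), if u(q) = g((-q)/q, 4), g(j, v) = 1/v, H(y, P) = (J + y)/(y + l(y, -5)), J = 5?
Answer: 171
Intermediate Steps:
H(y, P) = (5 + y)/(-5 + y) (H(y, P) = (5 + y)/(y - 5) = (5 + y)/(-5 + y))
u(q) = ¼ (u(q) = 1/4 = ¼)
(18*38)*u(H(0, 0)) = (18*38)*(¼) = 684*(¼) = 171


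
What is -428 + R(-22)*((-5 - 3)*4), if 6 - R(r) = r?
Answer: -1324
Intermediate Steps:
R(r) = 6 - r
-428 + R(-22)*((-5 - 3)*4) = -428 + (6 - 1*(-22))*((-5 - 3)*4) = -428 + (6 + 22)*(-8*4) = -428 + 28*(-32) = -428 - 896 = -1324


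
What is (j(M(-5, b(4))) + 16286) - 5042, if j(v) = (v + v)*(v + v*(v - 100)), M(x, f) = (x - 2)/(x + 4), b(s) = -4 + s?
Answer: 2228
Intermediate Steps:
M(x, f) = (-2 + x)/(4 + x)
j(v) = 2*v*(v + v*(-100 + v)) (j(v) = (2*v)*(v + v*(-100 + v)) = 2*v*(v + v*(-100 + v)))
(j(M(-5, b(4))) + 16286) - 5042 = (2*((-2 - 5)/(4 - 5))²*(-99 + (-2 - 5)/(4 - 5)) + 16286) - 5042 = (2*(-7/(-1))²*(-99 - 7/(-1)) + 16286) - 5042 = (2*(-1*(-7))²*(-99 - 1*(-7)) + 16286) - 5042 = (2*7²*(-99 + 7) + 16286) - 5042 = (2*49*(-92) + 16286) - 5042 = (-9016 + 16286) - 5042 = 7270 - 5042 = 2228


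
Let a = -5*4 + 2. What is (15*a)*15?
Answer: -4050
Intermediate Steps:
a = -18 (a = -20 + 2 = -18)
(15*a)*15 = (15*(-18))*15 = -270*15 = -4050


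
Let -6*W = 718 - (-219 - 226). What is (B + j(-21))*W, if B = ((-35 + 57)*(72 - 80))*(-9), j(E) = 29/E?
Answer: -38652305/126 ≈ -3.0676e+5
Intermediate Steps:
B = 1584 (B = (22*(-8))*(-9) = -176*(-9) = 1584)
W = -1163/6 (W = -(718 - (-219 - 226))/6 = -(718 - 1*(-445))/6 = -(718 + 445)/6 = -⅙*1163 = -1163/6 ≈ -193.83)
(B + j(-21))*W = (1584 + 29/(-21))*(-1163/6) = (1584 + 29*(-1/21))*(-1163/6) = (1584 - 29/21)*(-1163/6) = (33235/21)*(-1163/6) = -38652305/126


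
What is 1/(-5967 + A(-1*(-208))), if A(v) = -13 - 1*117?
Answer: -1/6097 ≈ -0.00016401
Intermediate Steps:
A(v) = -130 (A(v) = -13 - 117 = -130)
1/(-5967 + A(-1*(-208))) = 1/(-5967 - 130) = 1/(-6097) = -1/6097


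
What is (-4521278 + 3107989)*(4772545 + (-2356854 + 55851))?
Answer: -3493003121638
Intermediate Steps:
(-4521278 + 3107989)*(4772545 + (-2356854 + 55851)) = -1413289*(4772545 - 2301003) = -1413289*2471542 = -3493003121638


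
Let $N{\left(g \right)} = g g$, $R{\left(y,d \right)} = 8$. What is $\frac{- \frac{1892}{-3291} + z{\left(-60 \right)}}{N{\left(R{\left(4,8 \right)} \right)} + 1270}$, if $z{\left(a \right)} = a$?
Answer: $- \frac{97784}{2195097} \approx -0.044547$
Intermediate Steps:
$N{\left(g \right)} = g^{2}$
$\frac{- \frac{1892}{-3291} + z{\left(-60 \right)}}{N{\left(R{\left(4,8 \right)} \right)} + 1270} = \frac{- \frac{1892}{-3291} - 60}{8^{2} + 1270} = \frac{\left(-1892\right) \left(- \frac{1}{3291}\right) - 60}{64 + 1270} = \frac{\frac{1892}{3291} - 60}{1334} = \left(- \frac{195568}{3291}\right) \frac{1}{1334} = - \frac{97784}{2195097}$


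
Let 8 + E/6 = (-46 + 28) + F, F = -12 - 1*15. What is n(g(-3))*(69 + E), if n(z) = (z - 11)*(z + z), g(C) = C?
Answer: -20916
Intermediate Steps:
n(z) = 2*z*(-11 + z) (n(z) = (-11 + z)*(2*z) = 2*z*(-11 + z))
F = -27 (F = -12 - 15 = -27)
E = -318 (E = -48 + 6*((-46 + 28) - 27) = -48 + 6*(-18 - 27) = -48 + 6*(-45) = -48 - 270 = -318)
n(g(-3))*(69 + E) = (2*(-3)*(-11 - 3))*(69 - 318) = (2*(-3)*(-14))*(-249) = 84*(-249) = -20916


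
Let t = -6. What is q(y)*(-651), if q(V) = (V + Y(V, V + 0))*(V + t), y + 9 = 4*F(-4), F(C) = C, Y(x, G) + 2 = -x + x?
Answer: -544887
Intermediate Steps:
Y(x, G) = -2 (Y(x, G) = -2 + (-x + x) = -2 + 0 = -2)
y = -25 (y = -9 + 4*(-4) = -9 - 16 = -25)
q(V) = (-6 + V)*(-2 + V) (q(V) = (V - 2)*(V - 6) = (-2 + V)*(-6 + V) = (-6 + V)*(-2 + V))
q(y)*(-651) = (12 + (-25)² - 8*(-25))*(-651) = (12 + 625 + 200)*(-651) = 837*(-651) = -544887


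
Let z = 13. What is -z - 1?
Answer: -14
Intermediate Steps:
-z - 1 = -1*13 - 1 = -13 - 1 = -14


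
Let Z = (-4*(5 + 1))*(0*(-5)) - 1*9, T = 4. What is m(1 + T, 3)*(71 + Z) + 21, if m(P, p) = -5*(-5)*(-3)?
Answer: -4629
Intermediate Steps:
m(P, p) = -75 (m(P, p) = 25*(-3) = -75)
Z = -9 (Z = -4*6*0 - 9 = -24*0 - 9 = 0 - 9 = -9)
m(1 + T, 3)*(71 + Z) + 21 = -75*(71 - 9) + 21 = -75*62 + 21 = -4650 + 21 = -4629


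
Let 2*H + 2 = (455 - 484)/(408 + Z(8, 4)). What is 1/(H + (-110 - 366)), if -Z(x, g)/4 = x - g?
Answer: -784/373997 ≈ -0.0020963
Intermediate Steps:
Z(x, g) = -4*x + 4*g (Z(x, g) = -4*(x - g) = -4*x + 4*g)
H = -813/784 (H = -1 + ((455 - 484)/(408 + (-4*8 + 4*4)))/2 = -1 + (-29/(408 + (-32 + 16)))/2 = -1 + (-29/(408 - 16))/2 = -1 + (-29/392)/2 = -1 + (-29*1/392)/2 = -1 + (½)*(-29/392) = -1 - 29/784 = -813/784 ≈ -1.0370)
1/(H + (-110 - 366)) = 1/(-813/784 + (-110 - 366)) = 1/(-813/784 - 476) = 1/(-373997/784) = -784/373997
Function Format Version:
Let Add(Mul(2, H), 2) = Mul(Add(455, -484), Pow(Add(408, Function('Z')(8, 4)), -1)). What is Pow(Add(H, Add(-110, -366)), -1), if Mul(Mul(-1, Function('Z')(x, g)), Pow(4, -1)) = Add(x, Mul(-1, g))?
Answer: Rational(-784, 373997) ≈ -0.0020963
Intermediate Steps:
Function('Z')(x, g) = Add(Mul(-4, x), Mul(4, g)) (Function('Z')(x, g) = Mul(-4, Add(x, Mul(-1, g))) = Add(Mul(-4, x), Mul(4, g)))
H = Rational(-813, 784) (H = Add(-1, Mul(Rational(1, 2), Mul(Add(455, -484), Pow(Add(408, Add(Mul(-4, 8), Mul(4, 4))), -1)))) = Add(-1, Mul(Rational(1, 2), Mul(-29, Pow(Add(408, Add(-32, 16)), -1)))) = Add(-1, Mul(Rational(1, 2), Mul(-29, Pow(Add(408, -16), -1)))) = Add(-1, Mul(Rational(1, 2), Mul(-29, Pow(392, -1)))) = Add(-1, Mul(Rational(1, 2), Mul(-29, Rational(1, 392)))) = Add(-1, Mul(Rational(1, 2), Rational(-29, 392))) = Add(-1, Rational(-29, 784)) = Rational(-813, 784) ≈ -1.0370)
Pow(Add(H, Add(-110, -366)), -1) = Pow(Add(Rational(-813, 784), Add(-110, -366)), -1) = Pow(Add(Rational(-813, 784), -476), -1) = Pow(Rational(-373997, 784), -1) = Rational(-784, 373997)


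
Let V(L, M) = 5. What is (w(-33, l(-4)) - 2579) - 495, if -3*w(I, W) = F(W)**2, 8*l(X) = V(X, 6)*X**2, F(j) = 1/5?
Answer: -230551/75 ≈ -3074.0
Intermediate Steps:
F(j) = 1/5
l(X) = 5*X**2/8 (l(X) = (5*X**2)/8 = 5*X**2/8)
w(I, W) = -1/75 (w(I, W) = -(1/5)**2/3 = -1/3*1/25 = -1/75)
(w(-33, l(-4)) - 2579) - 495 = (-1/75 - 2579) - 495 = -193426/75 - 495 = -230551/75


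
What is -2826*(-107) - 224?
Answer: 302158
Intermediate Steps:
-2826*(-107) - 224 = -471*(-642) - 224 = 302382 - 224 = 302158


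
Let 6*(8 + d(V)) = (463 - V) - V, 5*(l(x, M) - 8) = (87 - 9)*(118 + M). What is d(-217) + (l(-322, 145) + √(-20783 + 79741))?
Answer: 42523/10 + √58958 ≈ 4495.1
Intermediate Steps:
l(x, M) = 9244/5 + 78*M/5 (l(x, M) = 8 + ((87 - 9)*(118 + M))/5 = 8 + (78*(118 + M))/5 = 8 + (9204 + 78*M)/5 = 8 + (9204/5 + 78*M/5) = 9244/5 + 78*M/5)
d(V) = 415/6 - V/3 (d(V) = -8 + ((463 - V) - V)/6 = -8 + (463 - 2*V)/6 = -8 + (463/6 - V/3) = 415/6 - V/3)
d(-217) + (l(-322, 145) + √(-20783 + 79741)) = (415/6 - ⅓*(-217)) + ((9244/5 + (78/5)*145) + √(-20783 + 79741)) = (415/6 + 217/3) + ((9244/5 + 2262) + √58958) = 283/2 + (20554/5 + √58958) = 42523/10 + √58958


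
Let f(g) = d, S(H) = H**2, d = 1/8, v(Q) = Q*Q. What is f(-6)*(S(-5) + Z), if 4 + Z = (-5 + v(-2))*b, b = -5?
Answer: 13/4 ≈ 3.2500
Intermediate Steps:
v(Q) = Q**2
d = 1/8 ≈ 0.12500
f(g) = 1/8
Z = 1 (Z = -4 + (-5 + (-2)**2)*(-5) = -4 + (-5 + 4)*(-5) = -4 - 1*(-5) = -4 + 5 = 1)
f(-6)*(S(-5) + Z) = ((-5)**2 + 1)/8 = (25 + 1)/8 = (1/8)*26 = 13/4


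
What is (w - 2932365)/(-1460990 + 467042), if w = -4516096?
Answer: 7448461/993948 ≈ 7.4938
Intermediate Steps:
(w - 2932365)/(-1460990 + 467042) = (-4516096 - 2932365)/(-1460990 + 467042) = -7448461/(-993948) = -7448461*(-1/993948) = 7448461/993948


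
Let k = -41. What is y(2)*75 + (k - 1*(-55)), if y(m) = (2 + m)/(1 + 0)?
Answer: 314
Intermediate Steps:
y(m) = 2 + m (y(m) = (2 + m)/1 = (2 + m)*1 = 2 + m)
y(2)*75 + (k - 1*(-55)) = (2 + 2)*75 + (-41 - 1*(-55)) = 4*75 + (-41 + 55) = 300 + 14 = 314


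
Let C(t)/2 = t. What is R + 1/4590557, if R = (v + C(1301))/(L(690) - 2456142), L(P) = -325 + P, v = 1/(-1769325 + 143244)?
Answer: -19418941482627940/18331436012333034909 ≈ -0.0010593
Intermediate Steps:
C(t) = 2*t
v = -1/1626081 (v = 1/(-1626081) = -1/1626081 ≈ -6.1498e-7)
R = -4231062761/3993292319937 (R = (-1/1626081 + 2*1301)/((-325 + 690) - 2456142) = (-1/1626081 + 2602)/(365 - 2456142) = (4231062761/1626081)/(-2455777) = (4231062761/1626081)*(-1/2455777) = -4231062761/3993292319937 ≈ -0.0010595)
R + 1/4590557 = -4231062761/3993292319937 + 1/4590557 = -19418941482627940/18331436012333034909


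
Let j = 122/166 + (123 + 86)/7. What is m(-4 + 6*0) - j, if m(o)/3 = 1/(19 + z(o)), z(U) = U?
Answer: -88289/2905 ≈ -30.392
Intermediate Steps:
j = 17774/581 (j = 122*(1/166) + 209*(⅐) = 61/83 + 209/7 = 17774/581 ≈ 30.592)
m(o) = 3/(19 + o)
m(-4 + 6*0) - j = 3/(19 + (-4 + 6*0)) - 1*17774/581 = 3/(19 + (-4 + 0)) - 17774/581 = 3/(19 - 4) - 17774/581 = 3/15 - 17774/581 = 3*(1/15) - 17774/581 = ⅕ - 17774/581 = -88289/2905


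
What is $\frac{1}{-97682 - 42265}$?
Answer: $- \frac{1}{139947} \approx -7.1456 \cdot 10^{-6}$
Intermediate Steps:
$\frac{1}{-97682 - 42265} = \frac{1}{-139947} = - \frac{1}{139947}$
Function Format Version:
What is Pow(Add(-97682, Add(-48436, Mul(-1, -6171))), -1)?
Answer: Rational(-1, 139947) ≈ -7.1456e-6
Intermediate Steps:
Pow(Add(-97682, Add(-48436, Mul(-1, -6171))), -1) = Pow(Add(-97682, Add(-48436, 6171)), -1) = Pow(Add(-97682, -42265), -1) = Pow(-139947, -1) = Rational(-1, 139947)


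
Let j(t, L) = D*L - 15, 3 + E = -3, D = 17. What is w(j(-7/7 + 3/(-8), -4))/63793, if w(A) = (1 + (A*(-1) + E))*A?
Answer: -6474/63793 ≈ -0.10148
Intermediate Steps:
E = -6 (E = -3 - 3 = -6)
j(t, L) = -15 + 17*L (j(t, L) = 17*L - 15 = -15 + 17*L)
w(A) = A*(-5 - A) (w(A) = (1 + (A*(-1) - 6))*A = (1 + (-A - 6))*A = (1 + (-6 - A))*A = (-5 - A)*A = A*(-5 - A))
w(j(-7/7 + 3/(-8), -4))/63793 = -(-15 + 17*(-4))*(5 + (-15 + 17*(-4)))/63793 = -(-15 - 68)*(5 + (-15 - 68))*(1/63793) = -1*(-83)*(5 - 83)*(1/63793) = -1*(-83)*(-78)*(1/63793) = -6474*1/63793 = -6474/63793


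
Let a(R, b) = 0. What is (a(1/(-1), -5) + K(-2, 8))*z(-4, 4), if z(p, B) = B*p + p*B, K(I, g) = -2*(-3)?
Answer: -192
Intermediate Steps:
K(I, g) = 6
z(p, B) = 2*B*p (z(p, B) = B*p + B*p = 2*B*p)
(a(1/(-1), -5) + K(-2, 8))*z(-4, 4) = (0 + 6)*(2*4*(-4)) = 6*(-32) = -192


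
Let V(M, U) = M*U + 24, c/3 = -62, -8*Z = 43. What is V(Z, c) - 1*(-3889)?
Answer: 19651/4 ≈ 4912.8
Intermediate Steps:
Z = -43/8 (Z = -⅛*43 = -43/8 ≈ -5.3750)
c = -186 (c = 3*(-62) = -186)
V(M, U) = 24 + M*U
V(Z, c) - 1*(-3889) = (24 - 43/8*(-186)) - 1*(-3889) = (24 + 3999/4) + 3889 = 4095/4 + 3889 = 19651/4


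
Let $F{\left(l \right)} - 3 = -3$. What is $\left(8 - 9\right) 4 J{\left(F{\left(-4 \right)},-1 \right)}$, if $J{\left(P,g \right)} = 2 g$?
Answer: $8$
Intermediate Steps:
$F{\left(l \right)} = 0$ ($F{\left(l \right)} = 3 - 3 = 0$)
$\left(8 - 9\right) 4 J{\left(F{\left(-4 \right)},-1 \right)} = \left(8 - 9\right) 4 \cdot 2 \left(-1\right) = \left(-1\right) 4 \left(-2\right) = \left(-4\right) \left(-2\right) = 8$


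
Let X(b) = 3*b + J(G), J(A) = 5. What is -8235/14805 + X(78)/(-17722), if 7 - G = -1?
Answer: -3321757/5830538 ≈ -0.56972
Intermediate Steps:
G = 8 (G = 7 - 1*(-1) = 7 + 1 = 8)
X(b) = 5 + 3*b (X(b) = 3*b + 5 = 5 + 3*b)
-8235/14805 + X(78)/(-17722) = -8235/14805 + (5 + 3*78)/(-17722) = -8235*1/14805 + (5 + 234)*(-1/17722) = -183/329 + 239*(-1/17722) = -183/329 - 239/17722 = -3321757/5830538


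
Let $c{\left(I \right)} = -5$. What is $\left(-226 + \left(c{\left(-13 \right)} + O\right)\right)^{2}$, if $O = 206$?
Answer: $625$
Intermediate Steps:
$\left(-226 + \left(c{\left(-13 \right)} + O\right)\right)^{2} = \left(-226 + \left(-5 + 206\right)\right)^{2} = \left(-226 + 201\right)^{2} = \left(-25\right)^{2} = 625$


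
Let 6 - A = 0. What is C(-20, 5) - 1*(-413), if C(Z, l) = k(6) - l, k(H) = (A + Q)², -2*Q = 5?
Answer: 1681/4 ≈ 420.25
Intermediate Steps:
A = 6 (A = 6 - 1*0 = 6 + 0 = 6)
Q = -5/2 (Q = -½*5 = -5/2 ≈ -2.5000)
k(H) = 49/4 (k(H) = (6 - 5/2)² = (7/2)² = 49/4)
C(Z, l) = 49/4 - l
C(-20, 5) - 1*(-413) = (49/4 - 1*5) - 1*(-413) = (49/4 - 5) + 413 = 29/4 + 413 = 1681/4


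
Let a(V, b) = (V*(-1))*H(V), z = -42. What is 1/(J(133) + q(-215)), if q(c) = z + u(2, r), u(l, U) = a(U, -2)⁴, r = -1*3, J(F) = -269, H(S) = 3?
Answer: 1/6250 ≈ 0.00016000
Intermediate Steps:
a(V, b) = -3*V (a(V, b) = (V*(-1))*3 = -V*3 = -3*V)
r = -3
u(l, U) = 81*U⁴ (u(l, U) = (-3*U)⁴ = 81*U⁴)
q(c) = 6519 (q(c) = -42 + 81*(-3)⁴ = -42 + 81*81 = -42 + 6561 = 6519)
1/(J(133) + q(-215)) = 1/(-269 + 6519) = 1/6250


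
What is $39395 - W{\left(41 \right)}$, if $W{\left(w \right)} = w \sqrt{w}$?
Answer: $39395 - 41 \sqrt{41} \approx 39133.0$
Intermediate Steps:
$W{\left(w \right)} = w^{\frac{3}{2}}$
$39395 - W{\left(41 \right)} = 39395 - 41^{\frac{3}{2}} = 39395 - 41 \sqrt{41}$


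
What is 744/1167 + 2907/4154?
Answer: 2161015/1615906 ≈ 1.3373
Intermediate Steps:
744/1167 + 2907/4154 = 744*(1/1167) + 2907*(1/4154) = 248/389 + 2907/4154 = 2161015/1615906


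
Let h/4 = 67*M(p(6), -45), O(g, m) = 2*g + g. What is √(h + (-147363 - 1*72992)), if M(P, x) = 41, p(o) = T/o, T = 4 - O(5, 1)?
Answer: 3*I*√23263 ≈ 457.57*I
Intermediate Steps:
O(g, m) = 3*g
T = -11 (T = 4 - 3*5 = 4 - 1*15 = 4 - 15 = -11)
p(o) = -11/o
h = 10988 (h = 4*(67*41) = 4*2747 = 10988)
√(h + (-147363 - 1*72992)) = √(10988 + (-147363 - 1*72992)) = √(10988 + (-147363 - 72992)) = √(10988 - 220355) = √(-209367) = 3*I*√23263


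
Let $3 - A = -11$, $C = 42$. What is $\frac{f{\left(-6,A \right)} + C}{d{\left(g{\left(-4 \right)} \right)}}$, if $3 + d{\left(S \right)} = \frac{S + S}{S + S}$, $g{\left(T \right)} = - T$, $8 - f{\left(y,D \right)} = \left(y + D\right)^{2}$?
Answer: $7$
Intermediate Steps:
$A = 14$ ($A = 3 - -11 = 3 + 11 = 14$)
$f{\left(y,D \right)} = 8 - \left(D + y\right)^{2}$ ($f{\left(y,D \right)} = 8 - \left(y + D\right)^{2} = 8 - \left(D + y\right)^{2}$)
$d{\left(S \right)} = -2$ ($d{\left(S \right)} = -3 + \frac{S + S}{S + S} = -3 + \frac{2 S}{2 S} = -3 + 2 S \frac{1}{2 S} = -3 + 1 = -2$)
$\frac{f{\left(-6,A \right)} + C}{d{\left(g{\left(-4 \right)} \right)}} = \frac{\left(8 - \left(14 - 6\right)^{2}\right) + 42}{-2} = \left(\left(8 - 8^{2}\right) + 42\right) \left(- \frac{1}{2}\right) = \left(\left(8 - 64\right) + 42\right) \left(- \frac{1}{2}\right) = \left(-56 + 42\right) \left(- \frac{1}{2}\right) = \left(-14\right) \left(- \frac{1}{2}\right) = 7$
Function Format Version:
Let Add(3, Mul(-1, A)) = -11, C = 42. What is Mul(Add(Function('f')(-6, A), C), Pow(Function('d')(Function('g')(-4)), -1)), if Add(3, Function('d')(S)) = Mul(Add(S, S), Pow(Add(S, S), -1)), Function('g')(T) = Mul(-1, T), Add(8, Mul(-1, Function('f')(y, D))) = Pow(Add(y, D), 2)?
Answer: 7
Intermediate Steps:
A = 14 (A = Add(3, Mul(-1, -11)) = Add(3, 11) = 14)
Function('f')(y, D) = Add(8, Mul(-1, Pow(Add(D, y), 2))) (Function('f')(y, D) = Add(8, Mul(-1, Pow(Add(y, D), 2))) = Add(8, Mul(-1, Pow(Add(D, y), 2))))
Function('d')(S) = -2 (Function('d')(S) = Add(-3, Mul(Add(S, S), Pow(Add(S, S), -1))) = Add(-3, Mul(Mul(2, S), Pow(Mul(2, S), -1))) = Add(-3, Mul(Mul(2, S), Mul(Rational(1, 2), Pow(S, -1)))) = Add(-3, 1) = -2)
Mul(Add(Function('f')(-6, A), C), Pow(Function('d')(Function('g')(-4)), -1)) = Mul(Add(Add(8, Mul(-1, Pow(Add(14, -6), 2))), 42), Pow(-2, -1)) = Mul(Add(Add(8, Mul(-1, Pow(8, 2))), 42), Rational(-1, 2)) = Mul(Add(Add(8, Mul(-1, 64)), 42), Rational(-1, 2)) = Mul(Add(Add(8, -64), 42), Rational(-1, 2)) = Mul(Add(-56, 42), Rational(-1, 2)) = Mul(-14, Rational(-1, 2)) = 7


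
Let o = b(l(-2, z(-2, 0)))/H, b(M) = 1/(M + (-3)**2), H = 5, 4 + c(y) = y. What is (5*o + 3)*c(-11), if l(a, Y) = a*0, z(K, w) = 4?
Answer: -140/3 ≈ -46.667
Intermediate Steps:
l(a, Y) = 0
c(y) = -4 + y
b(M) = 1/(9 + M) (b(M) = 1/(M + 9) = 1/(9 + M))
o = 1/45 (o = 1/((9 + 0)*5) = (1/5)/9 = (1/9)*(1/5) = 1/45 ≈ 0.022222)
(5*o + 3)*c(-11) = (5*(1/45) + 3)*(-4 - 11) = (1/9 + 3)*(-15) = (28/9)*(-15) = -140/3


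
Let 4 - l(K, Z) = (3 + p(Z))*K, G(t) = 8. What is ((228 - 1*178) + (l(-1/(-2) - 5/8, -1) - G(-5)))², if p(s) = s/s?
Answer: 8649/4 ≈ 2162.3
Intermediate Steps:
p(s) = 1
l(K, Z) = 4 - 4*K (l(K, Z) = 4 - (3 + 1)*K = 4 - 4*K)
((228 - 1*178) + (l(-1/(-2) - 5/8, -1) - G(-5)))² = ((228 - 1*178) + ((4 - 4*(-1/(-2) - 5/8)) - 1*8))² = ((228 - 178) + ((4 - 4*(-1*(-½) - 5*⅛)) - 8))² = (50 + ((4 - 4*(½ - 5/8)) - 8))² = (50 + ((4 - 4*(-⅛)) - 8))² = (50 + ((4 + ½) - 8))² = (50 + (9/2 - 8))² = (50 - 7/2)² = (93/2)² = 8649/4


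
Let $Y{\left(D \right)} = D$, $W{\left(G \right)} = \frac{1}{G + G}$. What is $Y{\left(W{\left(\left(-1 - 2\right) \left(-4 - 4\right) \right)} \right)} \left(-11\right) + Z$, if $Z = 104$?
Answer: $\frac{4981}{48} \approx 103.77$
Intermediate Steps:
$W{\left(G \right)} = \frac{1}{2 G}$
$Y{\left(W{\left(\left(-1 - 2\right) \left(-4 - 4\right) \right)} \right)} \left(-11\right) + Z = \frac{1}{2 \left(-1 - 2\right) \left(-4 - 4\right)} \left(-11\right) + 104 = \frac{1}{2 \left(\left(-3\right) \left(-8\right)\right)} \left(-11\right) + 104 = \frac{1}{2 \cdot 24} \left(-11\right) + 104 = \frac{1}{2} \cdot \frac{1}{24} \left(-11\right) + 104 = \frac{1}{48} \left(-11\right) + 104 = - \frac{11}{48} + 104 = \frac{4981}{48}$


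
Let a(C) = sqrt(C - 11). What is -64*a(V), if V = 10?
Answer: -64*I ≈ -64.0*I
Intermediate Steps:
a(C) = sqrt(-11 + C)
-64*a(V) = -64*sqrt(-11 + 10) = -64*I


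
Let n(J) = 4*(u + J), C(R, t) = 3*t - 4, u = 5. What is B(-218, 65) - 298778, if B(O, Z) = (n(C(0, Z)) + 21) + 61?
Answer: -297912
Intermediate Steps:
C(R, t) = -4 + 3*t
n(J) = 20 + 4*J (n(J) = 4*(5 + J) = 20 + 4*J)
B(O, Z) = 86 + 12*Z (B(O, Z) = ((20 + 4*(-4 + 3*Z)) + 21) + 61 = ((20 + (-16 + 12*Z)) + 21) + 61 = ((4 + 12*Z) + 21) + 61 = (25 + 12*Z) + 61 = 86 + 12*Z)
B(-218, 65) - 298778 = (86 + 12*65) - 298778 = (86 + 780) - 298778 = 866 - 298778 = -297912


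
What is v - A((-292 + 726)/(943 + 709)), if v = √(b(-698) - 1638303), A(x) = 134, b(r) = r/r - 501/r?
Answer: -134 + I*√798186937910/698 ≈ -134.0 + 1280.0*I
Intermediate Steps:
b(r) = 1 - 501/r
v = I*√798186937910/698 (v = √((-501 - 698)/(-698) - 1638303) = √(-1/698*(-1199) - 1638303) = √(1199/698 - 1638303) = √(-1143534295/698) = I*√798186937910/698 ≈ 1280.0*I)
v - A((-292 + 726)/(943 + 709)) = I*√798186937910/698 - 1*134 = I*√798186937910/698 - 134 = -134 + I*√798186937910/698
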